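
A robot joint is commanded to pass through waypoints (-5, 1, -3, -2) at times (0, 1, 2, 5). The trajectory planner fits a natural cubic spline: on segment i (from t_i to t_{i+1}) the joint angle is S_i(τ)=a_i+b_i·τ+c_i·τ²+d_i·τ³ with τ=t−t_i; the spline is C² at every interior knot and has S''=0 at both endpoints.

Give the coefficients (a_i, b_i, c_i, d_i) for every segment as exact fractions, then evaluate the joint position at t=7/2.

  seg 0: a=-5 b=811/93 c=0 d=-253/93
  seg 1: a=1 b=52/93 c=-253/31 d=335/93
  seg 2: a=-3 b=-461/93 c=82/31 d=-82/279
S(7/2) = -679/124

Δ: Δ0=6, Δ1=-4, Δ2=1/3
row 1: diag=4, rhs=-60; c'=1/4, d'=-15
row 2: denom=8−1·1/4=31/4; d'=(26−1·-15)/(31/4)=164/31
back: M2=164/31
back: M1=-15−1/4·164/31=-506/31
M: M0=0, M1=-506/31, M2=164/31, M3=0
seg 0: a=-5, c=M0/2=0, d=(M1−M0)/(6·1)=-253/93, b=Δ0−h0·(2M0+M1)/6=811/93
seg 1: a=1, c=M1/2=-253/31, d=(M2−M1)/(6·1)=335/93, b=Δ1−h1·(2M1+M2)/6=52/93
seg 2: a=-3, c=M2/2=82/31, d=(M3−M2)/(6·3)=-82/279, b=Δ2−h2·(2M2+M3)/6=-461/93
t_q=7/2 → seg 2, τ=3/2; S=-3+-461/93·τ+82/31·τ²+-82/279·τ³=-679/124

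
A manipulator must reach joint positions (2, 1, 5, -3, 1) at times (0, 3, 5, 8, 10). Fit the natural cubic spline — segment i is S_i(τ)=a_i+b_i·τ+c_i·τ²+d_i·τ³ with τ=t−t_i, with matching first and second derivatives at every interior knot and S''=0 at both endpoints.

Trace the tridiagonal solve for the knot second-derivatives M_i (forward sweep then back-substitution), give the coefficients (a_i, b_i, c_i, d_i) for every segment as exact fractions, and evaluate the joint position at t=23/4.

  seg 0: a=2 b=-1291/870 c=0 d=1001/7830
  seg 1: a=1 b=856/435 c=1001/870 d=-329/580
  seg 2: a=5 b=-103/435 c=-196/87 d=1883/3915
  seg 3: a=-3 b=-334/435 c=301/145 d=-301/870
S(23/4) = 6975/1856

Δ: Δ0=-1/3, Δ1=2, Δ2=-8/3, Δ3=2
row 1: diag=10, rhs=14; c'=1/5, d'=7/5
row 2: denom=10−2·1/5=48/5; d'=(-28−2·7/5)/(48/5)=-77/24
row 3: denom=10−3·5/16=145/16; d'=(28−3·-77/24)/(145/16)=602/145
back: M3=602/145
back: M2=-77/24−5/16·602/145=-392/87
back: M1=7/5−1/5·-392/87=1001/435
M: M0=0, M1=1001/435, M2=-392/87, M3=602/145, M4=0
seg 0: a=2, c=M0/2=0, d=(M1−M0)/(6·3)=1001/7830, b=Δ0−h0·(2M0+M1)/6=-1291/870
seg 1: a=1, c=M1/2=1001/870, d=(M2−M1)/(6·2)=-329/580, b=Δ1−h1·(2M1+M2)/6=856/435
seg 2: a=5, c=M2/2=-196/87, d=(M3−M2)/(6·3)=1883/3915, b=Δ2−h2·(2M2+M3)/6=-103/435
seg 3: a=-3, c=M3/2=301/145, d=(M4−M3)/(6·2)=-301/870, b=Δ3−h3·(2M3+M4)/6=-334/435
t_q=23/4 → seg 2, τ=3/4; S=5+-103/435·τ+-196/87·τ²+1883/3915·τ³=6975/1856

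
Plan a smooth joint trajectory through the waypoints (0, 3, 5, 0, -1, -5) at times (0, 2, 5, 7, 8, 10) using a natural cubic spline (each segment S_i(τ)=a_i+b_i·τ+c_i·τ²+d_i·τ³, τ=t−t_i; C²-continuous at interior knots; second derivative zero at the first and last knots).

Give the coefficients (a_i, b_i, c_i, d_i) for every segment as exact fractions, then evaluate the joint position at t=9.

  seg 0: a=0 b=5011/3534 c=0 d=145/7068
  seg 1: a=3 b=5881/3534 c=145/1178 d=-805/5301
  seg 2: a=5 b=-5999/3534 c=-1465/1178 d=2977/7068
  seg 3: a=0 b=-5717/3534 c=756/589 d=-2353/3534
  seg 4: a=-1 b=-1852/1767 c=-841/1178 d=841/7068
S(9) = -6227/2356

Δ: Δ0=3/2, Δ1=2/3, Δ2=-5/2, Δ3=-1, Δ4=-2
row 1: diag=10, rhs=-5; c'=3/10, d'=-1/2
row 2: denom=10−3·3/10=91/10; d'=(-19−3·-1/2)/(91/10)=-25/13
row 3: denom=6−2·20/91=506/91; d'=(9−2·-25/13)/(506/91)=1169/506
row 4: denom=6−1·91/506=2945/506; d'=(-6−1·1169/506)/(2945/506)=-841/589
back: M4=-841/589
back: M3=1169/506−91/506·-841/589=1512/589
back: M2=-25/13−20/91·1512/589=-1465/589
back: M1=-1/2−3/10·-1465/589=145/589
M: M0=0, M1=145/589, M2=-1465/589, M3=1512/589, M4=-841/589, M5=0
seg 0: a=0, c=M0/2=0, d=(M1−M0)/(6·2)=145/7068, b=Δ0−h0·(2M0+M1)/6=5011/3534
seg 1: a=3, c=M1/2=145/1178, d=(M2−M1)/(6·3)=-805/5301, b=Δ1−h1·(2M1+M2)/6=5881/3534
seg 2: a=5, c=M2/2=-1465/1178, d=(M3−M2)/(6·2)=2977/7068, b=Δ2−h2·(2M2+M3)/6=-5999/3534
seg 3: a=0, c=M3/2=756/589, d=(M4−M3)/(6·1)=-2353/3534, b=Δ3−h3·(2M3+M4)/6=-5717/3534
seg 4: a=-1, c=M4/2=-841/1178, d=(M5−M4)/(6·2)=841/7068, b=Δ4−h4·(2M4+M5)/6=-1852/1767
t_q=9 → seg 4, τ=1; S=-1+-1852/1767·τ+-841/1178·τ²+841/7068·τ³=-6227/2356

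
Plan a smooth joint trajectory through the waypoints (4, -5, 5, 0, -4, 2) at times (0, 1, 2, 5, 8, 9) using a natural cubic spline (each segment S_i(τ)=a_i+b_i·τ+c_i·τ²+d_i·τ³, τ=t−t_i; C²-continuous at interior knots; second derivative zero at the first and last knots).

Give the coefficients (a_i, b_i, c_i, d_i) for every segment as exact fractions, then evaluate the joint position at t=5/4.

Δ: Δ0=-9, Δ1=10, Δ2=-5/3, Δ3=-4/3, Δ4=6
row 1: diag=4, rhs=114; c'=1/4, d'=57/2
row 2: denom=8−1·1/4=31/4; d'=(-70−1·57/2)/(31/4)=-394/31
row 3: denom=12−3·12/31=336/31; d'=(2−3·-394/31)/(336/31)=311/84
row 4: denom=8−3·31/112=803/112; d'=(44−3·311/84)/(803/112)=3684/803
back: M4=3684/803
back: M3=311/84−31/112·3684/803=5860/2409
back: M2=-394/31−12/31·5860/2409=-10962/803
back: M1=57/2−1/4·-10962/803=25626/803
M: M0=0, M1=25626/803, M2=-10962/803, M3=5860/2409, M4=3684/803, M5=0
seg 0: a=4, c=M0/2=0, d=(M1−M0)/(6·1)=4271/803, b=Δ0−h0·(2M0+M1)/6=-11498/803
seg 1: a=-5, c=M1/2=12813/803, d=(M2−M1)/(6·1)=-6098/803, b=Δ1−h1·(2M1+M2)/6=1315/803
seg 2: a=5, c=M2/2=-5481/803, d=(M3−M2)/(6·3)=19373/21681, b=Δ2−h2·(2M2+M3)/6=8647/803
seg 3: a=0, c=M3/2=2930/2409, d=(M4−M3)/(6·3)=236/1971, b=Δ3−h3·(2M3+M4)/6=-4866/803
seg 4: a=-4, c=M4/2=1842/803, d=(M5−M4)/(6·1)=-614/803, b=Δ4−h4·(2M4+M5)/6=3590/803
t_q=5/4 → seg 1, τ=1/4; S=-5+1315/803·τ+12813/803·τ²+-6098/803·τ³=-95383/25696

  seg 0: a=4 b=-11498/803 c=0 d=4271/803
  seg 1: a=-5 b=1315/803 c=12813/803 d=-6098/803
  seg 2: a=5 b=8647/803 c=-5481/803 d=19373/21681
  seg 3: a=0 b=-4866/803 c=2930/2409 d=236/1971
  seg 4: a=-4 b=3590/803 c=1842/803 d=-614/803
S(5/4) = -95383/25696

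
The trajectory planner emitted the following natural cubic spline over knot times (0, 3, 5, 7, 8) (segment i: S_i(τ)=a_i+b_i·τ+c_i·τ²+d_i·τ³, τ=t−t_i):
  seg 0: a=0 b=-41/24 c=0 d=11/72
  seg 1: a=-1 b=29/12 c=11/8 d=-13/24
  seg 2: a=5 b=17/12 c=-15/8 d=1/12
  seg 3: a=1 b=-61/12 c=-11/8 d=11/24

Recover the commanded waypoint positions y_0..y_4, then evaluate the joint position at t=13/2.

y_0 = S_0(0) = a_0 = 0
y_1 = S_1(0) = a_1 = -1
y_2 = S_2(0) = a_2 = 5
y_3 = S_3(0) = a_3 = 1
y_4 = S_3(1) = -5
t_q=13/2 is in segment 2 (τ=3/2); S_2(τ)=51/16

y_0=0 y_1=-1 y_2=5 y_3=1 y_4=-5
S(13/2) = 51/16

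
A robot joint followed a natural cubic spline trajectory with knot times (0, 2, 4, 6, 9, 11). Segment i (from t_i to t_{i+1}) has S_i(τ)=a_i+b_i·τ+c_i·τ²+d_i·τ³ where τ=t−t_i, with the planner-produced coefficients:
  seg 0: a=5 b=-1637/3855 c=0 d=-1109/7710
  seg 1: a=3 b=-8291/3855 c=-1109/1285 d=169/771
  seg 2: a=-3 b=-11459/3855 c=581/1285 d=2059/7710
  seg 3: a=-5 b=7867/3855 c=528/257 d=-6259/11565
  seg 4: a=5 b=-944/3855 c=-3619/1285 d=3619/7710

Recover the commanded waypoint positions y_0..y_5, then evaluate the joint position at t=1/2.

y_0 = S_0(0) = a_0 = 5
y_1 = S_1(0) = a_1 = 3
y_2 = S_2(0) = a_2 = -3
y_3 = S_3(0) = a_3 = -5
y_4 = S_4(0) = a_4 = 5
y_5 = S_4(2) = -3
t_q=1/2 is in segment 0 (τ=1/2); S_0(τ)=19613/4112

y_0=5 y_1=3 y_2=-3 y_3=-5 y_4=5 y_5=-3
S(1/2) = 19613/4112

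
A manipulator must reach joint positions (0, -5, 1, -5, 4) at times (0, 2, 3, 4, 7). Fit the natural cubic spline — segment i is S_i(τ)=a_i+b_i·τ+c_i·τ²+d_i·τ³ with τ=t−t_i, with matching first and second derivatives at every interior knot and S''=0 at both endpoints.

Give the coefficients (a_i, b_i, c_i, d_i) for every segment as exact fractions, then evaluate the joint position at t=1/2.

Δ: Δ0=-5/2, Δ1=6, Δ2=-6, Δ3=3
row 1: diag=6, rhs=51; c'=1/6, d'=17/2
row 2: denom=4−1·1/6=23/6; d'=(-72−1·17/2)/(23/6)=-21
row 3: denom=8−1·6/23=178/23; d'=(54−1·-21)/(178/23)=1725/178
back: M3=1725/178
back: M2=-21−6/23·1725/178=-2094/89
back: M1=17/2−1/6·-2094/89=2211/178
M: M0=0, M1=2211/178, M2=-2094/89, M3=1725/178, M4=0
seg 0: a=0, c=M0/2=0, d=(M1−M0)/(6·2)=737/712, b=Δ0−h0·(2M0+M1)/6=-591/89
seg 1: a=-5, c=M1/2=2211/356, d=(M2−M1)/(6·1)=-2133/356, b=Δ1−h1·(2M1+M2)/6=1029/178
seg 2: a=1, c=M2/2=-1047/89, d=(M3−M2)/(6·1)=1971/356, b=Δ2−h2·(2M2+M3)/6=81/356
seg 3: a=-5, c=M3/2=1725/356, d=(M4−M3)/(6·3)=-575/1068, b=Δ3−h3·(2M3+M4)/6=-1191/178
t_q=1/2 → seg 0, τ=1/2; S=0+-591/89·τ+0·τ²+737/712·τ³=-18175/5696

  seg 0: a=0 b=-591/89 c=0 d=737/712
  seg 1: a=-5 b=1029/178 c=2211/356 d=-2133/356
  seg 2: a=1 b=81/356 c=-1047/89 d=1971/356
  seg 3: a=-5 b=-1191/178 c=1725/356 d=-575/1068
S(1/2) = -18175/5696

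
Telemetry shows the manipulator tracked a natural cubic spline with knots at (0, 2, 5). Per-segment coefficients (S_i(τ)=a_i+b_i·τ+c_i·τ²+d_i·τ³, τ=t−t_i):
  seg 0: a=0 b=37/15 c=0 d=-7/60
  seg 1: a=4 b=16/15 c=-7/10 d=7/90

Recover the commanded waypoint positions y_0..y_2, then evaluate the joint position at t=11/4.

y_0=0 y_1=4 y_2=3
S(11/4) = 2841/640

y_0 = S_0(0) = a_0 = 0
y_1 = S_1(0) = a_1 = 4
y_2 = S_1(3) = 3
t_q=11/4 is in segment 1 (τ=3/4); S_1(τ)=2841/640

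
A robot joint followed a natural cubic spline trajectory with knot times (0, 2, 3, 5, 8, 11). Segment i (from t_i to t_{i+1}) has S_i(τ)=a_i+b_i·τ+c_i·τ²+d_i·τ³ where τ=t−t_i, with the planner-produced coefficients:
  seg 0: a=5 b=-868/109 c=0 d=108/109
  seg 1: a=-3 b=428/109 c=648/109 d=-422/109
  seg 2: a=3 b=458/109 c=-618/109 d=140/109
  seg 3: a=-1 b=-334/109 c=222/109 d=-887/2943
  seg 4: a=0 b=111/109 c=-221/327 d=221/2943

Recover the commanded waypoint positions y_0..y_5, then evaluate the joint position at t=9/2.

y_0 = S_0(0) = a_0 = 5
y_1 = S_1(0) = a_1 = -3
y_2 = S_2(0) = a_2 = 3
y_3 = S_3(0) = a_3 = -1
y_4 = S_4(0) = a_4 = 0
y_5 = S_4(3) = -1
t_q=9/2 is in segment 2 (τ=3/2); S_2(τ)=96/109

y_0=5 y_1=-3 y_2=3 y_3=-1 y_4=0 y_5=-1
S(9/2) = 96/109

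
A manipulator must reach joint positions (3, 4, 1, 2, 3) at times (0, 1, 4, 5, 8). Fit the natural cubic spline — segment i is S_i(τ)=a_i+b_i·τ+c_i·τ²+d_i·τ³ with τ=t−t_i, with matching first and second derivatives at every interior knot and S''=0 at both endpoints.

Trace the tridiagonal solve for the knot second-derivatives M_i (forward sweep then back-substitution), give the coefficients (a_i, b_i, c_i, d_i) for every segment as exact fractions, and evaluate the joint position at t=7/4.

Δ: Δ0=1, Δ1=-1, Δ2=1, Δ3=1/3
row 1: diag=8, rhs=-12; c'=3/8, d'=-3/2
row 2: denom=8−3·3/8=55/8; d'=(12−3·-3/2)/(55/8)=12/5
row 3: denom=8−1·8/55=432/55; d'=(-4−1·12/5)/(432/55)=-22/27
back: M3=-22/27
back: M2=12/5−8/55·-22/27=68/27
back: M1=-3/2−3/8·68/27=-22/9
M: M0=0, M1=-22/9, M2=68/27, M3=-22/27, M4=0
seg 0: a=3, c=M0/2=0, d=(M1−M0)/(6·1)=-11/27, b=Δ0−h0·(2M0+M1)/6=38/27
seg 1: a=4, c=M1/2=-11/9, d=(M2−M1)/(6·3)=67/243, b=Δ1−h1·(2M1+M2)/6=5/27
seg 2: a=1, c=M2/2=34/27, d=(M3−M2)/(6·1)=-5/9, b=Δ2−h2·(2M2+M3)/6=8/27
seg 3: a=2, c=M3/2=-11/27, d=(M4−M3)/(6·3)=11/243, b=Δ3−h3·(2M3+M4)/6=31/27
t_q=7/4 → seg 1, τ=3/4; S=4+5/27·τ+-11/9·τ²+67/243·τ³=685/192

  seg 0: a=3 b=38/27 c=0 d=-11/27
  seg 1: a=4 b=5/27 c=-11/9 d=67/243
  seg 2: a=1 b=8/27 c=34/27 d=-5/9
  seg 3: a=2 b=31/27 c=-11/27 d=11/243
S(7/4) = 685/192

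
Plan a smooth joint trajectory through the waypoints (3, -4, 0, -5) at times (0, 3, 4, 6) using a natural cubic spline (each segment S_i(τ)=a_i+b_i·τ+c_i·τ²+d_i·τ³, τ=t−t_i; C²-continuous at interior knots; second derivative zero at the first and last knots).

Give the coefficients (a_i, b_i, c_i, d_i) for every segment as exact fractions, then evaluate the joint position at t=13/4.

  seg 0: a=3 b=-1459/282 c=0 d=89/282
  seg 1: a=-4 b=472/141 c=267/94 d=-617/282
  seg 2: a=0 b=695/282 c=-175/47 d=175/282
S(13/4) = -18167/6016

Δ: Δ0=-7/3, Δ1=4, Δ2=-5/2
row 1: diag=8, rhs=38; c'=1/8, d'=19/4
row 2: denom=6−1·1/8=47/8; d'=(-39−1·19/4)/(47/8)=-350/47
back: M2=-350/47
back: M1=19/4−1/8·-350/47=267/47
M: M0=0, M1=267/47, M2=-350/47, M3=0
seg 0: a=3, c=M0/2=0, d=(M1−M0)/(6·3)=89/282, b=Δ0−h0·(2M0+M1)/6=-1459/282
seg 1: a=-4, c=M1/2=267/94, d=(M2−M1)/(6·1)=-617/282, b=Δ1−h1·(2M1+M2)/6=472/141
seg 2: a=0, c=M2/2=-175/47, d=(M3−M2)/(6·2)=175/282, b=Δ2−h2·(2M2+M3)/6=695/282
t_q=13/4 → seg 1, τ=1/4; S=-4+472/141·τ+267/94·τ²+-617/282·τ³=-18167/6016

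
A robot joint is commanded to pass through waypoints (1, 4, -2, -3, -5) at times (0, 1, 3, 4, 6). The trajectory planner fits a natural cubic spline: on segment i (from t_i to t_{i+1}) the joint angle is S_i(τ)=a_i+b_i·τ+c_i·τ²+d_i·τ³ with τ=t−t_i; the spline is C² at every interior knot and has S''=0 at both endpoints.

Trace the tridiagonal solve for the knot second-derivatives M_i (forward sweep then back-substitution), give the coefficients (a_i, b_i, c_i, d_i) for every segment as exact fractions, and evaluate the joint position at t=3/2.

Δ: Δ0=3, Δ1=-3, Δ2=-1, Δ3=-1
row 1: diag=6, rhs=-36; c'=1/3, d'=-6
row 2: denom=6−2·1/3=16/3; d'=(12−2·-6)/(16/3)=9/2
row 3: denom=6−1·3/16=93/16; d'=(0−1·9/2)/(93/16)=-24/31
back: M3=-24/31
back: M2=9/2−3/16·-24/31=144/31
back: M1=-6−1/3·144/31=-234/31
M: M0=0, M1=-234/31, M2=144/31, M3=-24/31, M4=0
seg 0: a=1, c=M0/2=0, d=(M1−M0)/(6·1)=-39/31, b=Δ0−h0·(2M0+M1)/6=132/31
seg 1: a=4, c=M1/2=-117/31, d=(M2−M1)/(6·2)=63/62, b=Δ1−h1·(2M1+M2)/6=15/31
seg 2: a=-2, c=M2/2=72/31, d=(M3−M2)/(6·1)=-28/31, b=Δ2−h2·(2M2+M3)/6=-75/31
seg 3: a=-3, c=M3/2=-12/31, d=(M4−M3)/(6·2)=2/31, b=Δ3−h3·(2M3+M4)/6=-15/31
t_q=3/2 → seg 1, τ=1/2; S=4+15/31·τ+-117/31·τ²+63/62·τ³=1699/496

  seg 0: a=1 b=132/31 c=0 d=-39/31
  seg 1: a=4 b=15/31 c=-117/31 d=63/62
  seg 2: a=-2 b=-75/31 c=72/31 d=-28/31
  seg 3: a=-3 b=-15/31 c=-12/31 d=2/31
S(3/2) = 1699/496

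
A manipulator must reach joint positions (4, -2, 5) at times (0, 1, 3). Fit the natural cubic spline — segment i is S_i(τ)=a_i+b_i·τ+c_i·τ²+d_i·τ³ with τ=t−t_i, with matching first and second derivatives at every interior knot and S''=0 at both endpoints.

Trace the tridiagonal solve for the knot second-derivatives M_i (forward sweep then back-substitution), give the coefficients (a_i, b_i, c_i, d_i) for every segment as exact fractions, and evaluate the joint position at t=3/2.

  seg 0: a=4 b=-91/12 c=0 d=19/12
  seg 1: a=-2 b=-17/6 c=19/4 d=-19/24
S(3/2) = -149/64

Δ: Δ0=-6, Δ1=7/2
row 1: diag=6, rhs=57; c'=1/3, d'=19/2
back: M1=19/2
M: M0=0, M1=19/2, M2=0
seg 0: a=4, c=M0/2=0, d=(M1−M0)/(6·1)=19/12, b=Δ0−h0·(2M0+M1)/6=-91/12
seg 1: a=-2, c=M1/2=19/4, d=(M2−M1)/(6·2)=-19/24, b=Δ1−h1·(2M1+M2)/6=-17/6
t_q=3/2 → seg 1, τ=1/2; S=-2+-17/6·τ+19/4·τ²+-19/24·τ³=-149/64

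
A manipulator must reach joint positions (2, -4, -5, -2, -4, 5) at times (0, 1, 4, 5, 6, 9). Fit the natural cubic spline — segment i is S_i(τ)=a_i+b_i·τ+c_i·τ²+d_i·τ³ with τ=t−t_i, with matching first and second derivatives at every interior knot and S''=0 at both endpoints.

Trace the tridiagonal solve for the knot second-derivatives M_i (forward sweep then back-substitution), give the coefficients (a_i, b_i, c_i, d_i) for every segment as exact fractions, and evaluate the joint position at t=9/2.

Δ: Δ0=-6, Δ1=-1/3, Δ2=3, Δ3=-2, Δ4=3
row 1: diag=8, rhs=34; c'=3/8, d'=17/4
row 2: denom=8−3·3/8=55/8; d'=(20−3·17/4)/(55/8)=58/55
row 3: denom=4−1·8/55=212/55; d'=(-30−1·58/55)/(212/55)=-427/53
row 4: denom=8−1·55/212=1641/212; d'=(30−1·-427/53)/(1641/212)=8068/1641
back: M4=8068/1641
back: M3=-427/53−55/212·8068/1641=-15314/1641
back: M2=58/55−8/55·-15314/1641=3958/1641
back: M1=17/4−3/8·3958/1641=1830/547
M: M0=0, M1=1830/547, M2=3958/1641, M3=-15314/1641, M4=8068/1641, M5=0
seg 0: a=2, c=M0/2=0, d=(M1−M0)/(6·1)=305/547, b=Δ0−h0·(2M0+M1)/6=-3587/547
seg 1: a=-4, c=M1/2=915/547, d=(M2−M1)/(6·3)=-766/14769, b=Δ1−h1·(2M1+M2)/6=-2672/547
seg 2: a=-5, c=M2/2=1979/1641, d=(M3−M2)/(6·1)=-3212/1641, b=Δ2−h2·(2M2+M3)/6=2052/547
seg 3: a=-2, c=M3/2=-7657/1641, d=(M4−M3)/(6·1)=1299/547, b=Δ3−h3·(2M3+M4)/6=478/1641
seg 4: a=-4, c=M4/2=4034/1641, d=(M5−M4)/(6·3)=-4034/14769, b=Δ4−h4·(2M4+M5)/6=-3145/1641
t_q=9/2 → seg 2, τ=1/2; S=-5+2052/547·τ+1979/1641·τ²+-3212/1641·τ³=-20135/6564

  seg 0: a=2 b=-3587/547 c=0 d=305/547
  seg 1: a=-4 b=-2672/547 c=915/547 d=-766/14769
  seg 2: a=-5 b=2052/547 c=1979/1641 d=-3212/1641
  seg 3: a=-2 b=478/1641 c=-7657/1641 d=1299/547
  seg 4: a=-4 b=-3145/1641 c=4034/1641 d=-4034/14769
S(9/2) = -20135/6564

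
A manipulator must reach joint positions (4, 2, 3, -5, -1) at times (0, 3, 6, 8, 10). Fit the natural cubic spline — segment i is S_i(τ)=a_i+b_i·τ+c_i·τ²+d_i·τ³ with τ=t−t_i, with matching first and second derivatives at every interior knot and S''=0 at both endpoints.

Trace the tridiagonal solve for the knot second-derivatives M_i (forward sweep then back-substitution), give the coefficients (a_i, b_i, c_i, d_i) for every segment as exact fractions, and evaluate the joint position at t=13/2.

  seg 0: a=4 b=-151/105 c=0 d=3/35
  seg 1: a=2 b=92/105 c=27/35 d=-20/63
  seg 2: a=3 b=-46/15 c=-73/35 d=17/21
  seg 3: a=-5 b=-178/105 c=97/35 d=-97/210
S(13/2) = 293/280

Δ: Δ0=-2/3, Δ1=1/3, Δ2=-4, Δ3=2
row 1: diag=12, rhs=6; c'=1/4, d'=1/2
row 2: denom=10−3·1/4=37/4; d'=(-26−3·1/2)/(37/4)=-110/37
row 3: denom=8−2·8/37=280/37; d'=(36−2·-110/37)/(280/37)=194/35
back: M3=194/35
back: M2=-110/37−8/37·194/35=-146/35
back: M1=1/2−1/4·-146/35=54/35
M: M0=0, M1=54/35, M2=-146/35, M3=194/35, M4=0
seg 0: a=4, c=M0/2=0, d=(M1−M0)/(6·3)=3/35, b=Δ0−h0·(2M0+M1)/6=-151/105
seg 1: a=2, c=M1/2=27/35, d=(M2−M1)/(6·3)=-20/63, b=Δ1−h1·(2M1+M2)/6=92/105
seg 2: a=3, c=M2/2=-73/35, d=(M3−M2)/(6·2)=17/21, b=Δ2−h2·(2M2+M3)/6=-46/15
seg 3: a=-5, c=M3/2=97/35, d=(M4−M3)/(6·2)=-97/210, b=Δ3−h3·(2M3+M4)/6=-178/105
t_q=13/2 → seg 2, τ=1/2; S=3+-46/15·τ+-73/35·τ²+17/21·τ³=293/280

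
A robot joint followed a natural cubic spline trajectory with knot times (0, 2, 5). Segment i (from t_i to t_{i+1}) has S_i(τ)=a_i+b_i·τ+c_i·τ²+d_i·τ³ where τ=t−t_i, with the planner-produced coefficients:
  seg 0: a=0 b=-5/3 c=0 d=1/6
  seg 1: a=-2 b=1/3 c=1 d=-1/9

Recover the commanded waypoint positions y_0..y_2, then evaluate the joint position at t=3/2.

y_0=0 y_1=-2 y_2=5
S(3/2) = -31/16

y_0 = S_0(0) = a_0 = 0
y_1 = S_1(0) = a_1 = -2
y_2 = S_1(3) = 5
t_q=3/2 is in segment 0 (τ=3/2); S_0(τ)=-31/16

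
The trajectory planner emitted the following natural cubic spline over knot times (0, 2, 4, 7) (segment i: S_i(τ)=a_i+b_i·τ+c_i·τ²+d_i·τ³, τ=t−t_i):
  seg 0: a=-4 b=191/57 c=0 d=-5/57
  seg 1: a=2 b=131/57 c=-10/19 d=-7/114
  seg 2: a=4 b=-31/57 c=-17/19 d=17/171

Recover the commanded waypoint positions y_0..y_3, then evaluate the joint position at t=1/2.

y_0 = S_0(0) = a_0 = -4
y_1 = S_1(0) = a_1 = 2
y_2 = S_2(0) = a_2 = 4
y_3 = S_2(3) = -3
t_q=1/2 is in segment 0 (τ=1/2); S_0(τ)=-355/152

y_0=-4 y_1=2 y_2=4 y_3=-3
S(1/2) = -355/152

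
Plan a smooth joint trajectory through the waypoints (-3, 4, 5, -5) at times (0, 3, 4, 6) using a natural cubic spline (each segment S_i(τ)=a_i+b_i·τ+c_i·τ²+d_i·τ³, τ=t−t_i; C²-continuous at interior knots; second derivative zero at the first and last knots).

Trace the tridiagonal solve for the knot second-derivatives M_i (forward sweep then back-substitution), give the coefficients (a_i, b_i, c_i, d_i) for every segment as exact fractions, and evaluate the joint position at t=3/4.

Δ: Δ0=7/3, Δ1=1, Δ2=-5
row 1: diag=8, rhs=-8; c'=1/8, d'=-1
row 2: denom=6−1·1/8=47/8; d'=(-36−1·-1)/(47/8)=-280/47
back: M2=-280/47
back: M1=-1−1/8·-280/47=-12/47
M: M0=0, M1=-12/47, M2=-280/47, M3=0
seg 0: a=-3, c=M0/2=0, d=(M1−M0)/(6·3)=-2/141, b=Δ0−h0·(2M0+M1)/6=347/141
seg 1: a=4, c=M1/2=-6/47, d=(M2−M1)/(6·1)=-134/141, b=Δ1−h1·(2M1+M2)/6=293/141
seg 2: a=5, c=M2/2=-140/47, d=(M3−M2)/(6·2)=70/141, b=Δ2−h2·(2M2+M3)/6=-145/141
t_q=3/4 → seg 0, τ=3/4; S=-3+347/141·τ+0·τ²+-2/141·τ³=-1745/1504

  seg 0: a=-3 b=347/141 c=0 d=-2/141
  seg 1: a=4 b=293/141 c=-6/47 d=-134/141
  seg 2: a=5 b=-145/141 c=-140/47 d=70/141
S(3/4) = -1745/1504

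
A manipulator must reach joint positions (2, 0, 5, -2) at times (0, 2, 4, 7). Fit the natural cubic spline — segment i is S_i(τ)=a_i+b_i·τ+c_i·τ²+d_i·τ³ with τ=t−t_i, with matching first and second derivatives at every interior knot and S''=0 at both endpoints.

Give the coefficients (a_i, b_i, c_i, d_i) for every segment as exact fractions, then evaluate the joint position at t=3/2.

  seg 0: a=2 b=-124/57 c=0 d=67/228
  seg 1: a=0 b=77/57 c=67/38 d=-271/456
  seg 2: a=5 b=145/114 c=-137/76 d=137/684
S(3/2) = -165/608

Δ: Δ0=-1, Δ1=5/2, Δ2=-7/3
row 1: diag=8, rhs=21; c'=1/4, d'=21/8
row 2: denom=10−2·1/4=19/2; d'=(-29−2·21/8)/(19/2)=-137/38
back: M2=-137/38
back: M1=21/8−1/4·-137/38=67/19
M: M0=0, M1=67/19, M2=-137/38, M3=0
seg 0: a=2, c=M0/2=0, d=(M1−M0)/(6·2)=67/228, b=Δ0−h0·(2M0+M1)/6=-124/57
seg 1: a=0, c=M1/2=67/38, d=(M2−M1)/(6·2)=-271/456, b=Δ1−h1·(2M1+M2)/6=77/57
seg 2: a=5, c=M2/2=-137/76, d=(M3−M2)/(6·3)=137/684, b=Δ2−h2·(2M2+M3)/6=145/114
t_q=3/2 → seg 0, τ=3/2; S=2+-124/57·τ+0·τ²+67/228·τ³=-165/608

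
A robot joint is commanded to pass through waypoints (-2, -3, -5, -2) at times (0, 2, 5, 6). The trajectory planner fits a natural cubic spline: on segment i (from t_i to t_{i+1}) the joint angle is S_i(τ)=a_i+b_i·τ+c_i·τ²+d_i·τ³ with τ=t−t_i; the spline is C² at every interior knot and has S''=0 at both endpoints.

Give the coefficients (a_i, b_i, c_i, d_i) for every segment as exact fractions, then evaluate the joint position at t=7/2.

  seg 0: a=-2 b=-65/426 c=0 d=-37/426
  seg 1: a=-3 b=-509/426 c=-37/71 d=33/142
  seg 2: a=-5 b=416/213 c=223/142 d=-223/426
S(7/2) = -5885/1136

Δ: Δ0=-1/2, Δ1=-2/3, Δ2=3
row 1: diag=10, rhs=-1; c'=3/10, d'=-1/10
row 2: denom=8−3·3/10=71/10; d'=(22−3·-1/10)/(71/10)=223/71
back: M2=223/71
back: M1=-1/10−3/10·223/71=-74/71
M: M0=0, M1=-74/71, M2=223/71, M3=0
seg 0: a=-2, c=M0/2=0, d=(M1−M0)/(6·2)=-37/426, b=Δ0−h0·(2M0+M1)/6=-65/426
seg 1: a=-3, c=M1/2=-37/71, d=(M2−M1)/(6·3)=33/142, b=Δ1−h1·(2M1+M2)/6=-509/426
seg 2: a=-5, c=M2/2=223/142, d=(M3−M2)/(6·1)=-223/426, b=Δ2−h2·(2M2+M3)/6=416/213
t_q=7/2 → seg 1, τ=3/2; S=-3+-509/426·τ+-37/71·τ²+33/142·τ³=-5885/1136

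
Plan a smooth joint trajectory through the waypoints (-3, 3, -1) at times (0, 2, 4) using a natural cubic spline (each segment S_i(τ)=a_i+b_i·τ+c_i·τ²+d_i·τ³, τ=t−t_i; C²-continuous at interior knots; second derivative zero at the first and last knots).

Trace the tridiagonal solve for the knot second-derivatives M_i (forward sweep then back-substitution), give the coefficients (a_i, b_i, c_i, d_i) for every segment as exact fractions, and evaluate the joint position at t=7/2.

Δ: Δ0=3, Δ1=-2
row 1: diag=8, rhs=-30; c'=1/4, d'=-15/4
back: M1=-15/4
M: M0=0, M1=-15/4, M2=0
seg 0: a=-3, c=M0/2=0, d=(M1−M0)/(6·2)=-5/16, b=Δ0−h0·(2M0+M1)/6=17/4
seg 1: a=3, c=M1/2=-15/8, d=(M2−M1)/(6·2)=5/16, b=Δ1−h1·(2M1+M2)/6=1/2
t_q=7/2 → seg 1, τ=3/2; S=3+1/2·τ+-15/8·τ²+5/16·τ³=75/128

  seg 0: a=-3 b=17/4 c=0 d=-5/16
  seg 1: a=3 b=1/2 c=-15/8 d=5/16
S(7/2) = 75/128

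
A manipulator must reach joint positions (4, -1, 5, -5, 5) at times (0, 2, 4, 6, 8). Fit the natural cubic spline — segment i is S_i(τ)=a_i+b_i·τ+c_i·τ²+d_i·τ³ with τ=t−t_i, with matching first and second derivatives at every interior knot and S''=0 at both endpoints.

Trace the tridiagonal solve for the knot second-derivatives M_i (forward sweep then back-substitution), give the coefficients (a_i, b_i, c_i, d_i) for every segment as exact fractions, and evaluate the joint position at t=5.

  seg 0: a=4 b=-529/112 c=0 d=249/448
  seg 1: a=-1 b=109/56 c=747/224 d=-629/448
  seg 2: a=5 b=-25/16 c=-285/56 d=755/448
  seg 3: a=-5 b=-95/56 c=1125/224 d=-375/448
S(5) = 15/448

Δ: Δ0=-5/2, Δ1=3, Δ2=-5, Δ3=5
row 1: diag=8, rhs=33; c'=1/4, d'=33/8
row 2: denom=8−2·1/4=15/2; d'=(-48−2·33/8)/(15/2)=-15/2
row 3: denom=8−2·4/15=112/15; d'=(60−2·-15/2)/(112/15)=1125/112
back: M3=1125/112
back: M2=-15/2−4/15·1125/112=-285/28
back: M1=33/8−1/4·-285/28=747/112
M: M0=0, M1=747/112, M2=-285/28, M3=1125/112, M4=0
seg 0: a=4, c=M0/2=0, d=(M1−M0)/(6·2)=249/448, b=Δ0−h0·(2M0+M1)/6=-529/112
seg 1: a=-1, c=M1/2=747/224, d=(M2−M1)/(6·2)=-629/448, b=Δ1−h1·(2M1+M2)/6=109/56
seg 2: a=5, c=M2/2=-285/56, d=(M3−M2)/(6·2)=755/448, b=Δ2−h2·(2M2+M3)/6=-25/16
seg 3: a=-5, c=M3/2=1125/224, d=(M4−M3)/(6·2)=-375/448, b=Δ3−h3·(2M3+M4)/6=-95/56
t_q=5 → seg 2, τ=1; S=5+-25/16·τ+-285/56·τ²+755/448·τ³=15/448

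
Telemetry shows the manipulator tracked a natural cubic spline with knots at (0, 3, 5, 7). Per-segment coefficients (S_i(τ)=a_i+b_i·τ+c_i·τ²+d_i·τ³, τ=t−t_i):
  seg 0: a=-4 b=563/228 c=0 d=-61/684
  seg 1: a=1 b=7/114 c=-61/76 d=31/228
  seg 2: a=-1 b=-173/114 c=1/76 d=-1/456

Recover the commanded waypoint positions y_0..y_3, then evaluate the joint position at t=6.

y_0=-4 y_1=1 y_2=-1 y_3=-4
S(6) = -381/152

y_0 = S_0(0) = a_0 = -4
y_1 = S_1(0) = a_1 = 1
y_2 = S_2(0) = a_2 = -1
y_3 = S_2(2) = -4
t_q=6 is in segment 2 (τ=1); S_2(τ)=-381/152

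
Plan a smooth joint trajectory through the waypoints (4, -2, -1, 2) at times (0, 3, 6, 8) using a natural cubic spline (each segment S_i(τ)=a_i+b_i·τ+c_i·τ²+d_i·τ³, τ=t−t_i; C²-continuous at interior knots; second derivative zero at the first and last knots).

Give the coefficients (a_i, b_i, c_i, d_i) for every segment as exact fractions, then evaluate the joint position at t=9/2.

  seg 0: a=4 b=-563/222 c=0 d=119/1998
  seg 1: a=-2 b=-103/111 c=119/222 d=-77/1998
  seg 2: a=-1 b=277/222 c=7/37 d=-7/222
S(9/2) = -1371/592

Δ: Δ0=-2, Δ1=1/3, Δ2=3/2
row 1: diag=12, rhs=14; c'=1/4, d'=7/6
row 2: denom=10−3·1/4=37/4; d'=(7−3·7/6)/(37/4)=14/37
back: M2=14/37
back: M1=7/6−1/4·14/37=119/111
M: M0=0, M1=119/111, M2=14/37, M3=0
seg 0: a=4, c=M0/2=0, d=(M1−M0)/(6·3)=119/1998, b=Δ0−h0·(2M0+M1)/6=-563/222
seg 1: a=-2, c=M1/2=119/222, d=(M2−M1)/(6·3)=-77/1998, b=Δ1−h1·(2M1+M2)/6=-103/111
seg 2: a=-1, c=M2/2=7/37, d=(M3−M2)/(6·2)=-7/222, b=Δ2−h2·(2M2+M3)/6=277/222
t_q=9/2 → seg 1, τ=3/2; S=-2+-103/111·τ+119/222·τ²+-77/1998·τ³=-1371/592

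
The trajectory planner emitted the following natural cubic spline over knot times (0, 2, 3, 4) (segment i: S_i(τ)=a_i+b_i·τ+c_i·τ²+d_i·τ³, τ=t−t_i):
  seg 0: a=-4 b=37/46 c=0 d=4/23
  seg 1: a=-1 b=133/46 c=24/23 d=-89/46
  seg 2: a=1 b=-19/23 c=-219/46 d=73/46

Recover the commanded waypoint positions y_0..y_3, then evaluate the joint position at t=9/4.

y_0 = S_0(0) = a_0 = -4
y_1 = S_1(0) = a_1 = -1
y_2 = S_2(0) = a_2 = 1
y_3 = S_2(1) = -3
t_q=9/4 is in segment 1 (τ=1/4); S_1(τ)=-31/128

y_0=-4 y_1=-1 y_2=1 y_3=-3
S(9/4) = -31/128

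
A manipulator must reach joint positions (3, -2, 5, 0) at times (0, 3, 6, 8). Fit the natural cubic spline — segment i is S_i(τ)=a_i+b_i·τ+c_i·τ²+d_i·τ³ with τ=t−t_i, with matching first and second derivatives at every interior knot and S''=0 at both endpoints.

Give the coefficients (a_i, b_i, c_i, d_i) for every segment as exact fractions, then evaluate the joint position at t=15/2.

Δ: Δ0=-5/3, Δ1=7/3, Δ2=-5/2
row 1: diag=12, rhs=24; c'=1/4, d'=2
row 2: denom=10−3·1/4=37/4; d'=(-29−3·2)/(37/4)=-140/37
back: M2=-140/37
back: M1=2−1/4·-140/37=109/37
M: M0=0, M1=109/37, M2=-140/37, M3=0
seg 0: a=3, c=M0/2=0, d=(M1−M0)/(6·3)=109/666, b=Δ0−h0·(2M0+M1)/6=-697/222
seg 1: a=-2, c=M1/2=109/74, d=(M2−M1)/(6·3)=-83/222, b=Δ1−h1·(2M1+M2)/6=142/111
seg 2: a=5, c=M2/2=-70/37, d=(M3−M2)/(6·2)=35/111, b=Δ2−h2·(2M2+M3)/6=5/222
t_q=15/2 → seg 2, τ=3/2; S=5+5/222·τ+-70/37·τ²+35/111·τ³=545/296

  seg 0: a=3 b=-697/222 c=0 d=109/666
  seg 1: a=-2 b=142/111 c=109/74 d=-83/222
  seg 2: a=5 b=5/222 c=-70/37 d=35/111
S(15/2) = 545/296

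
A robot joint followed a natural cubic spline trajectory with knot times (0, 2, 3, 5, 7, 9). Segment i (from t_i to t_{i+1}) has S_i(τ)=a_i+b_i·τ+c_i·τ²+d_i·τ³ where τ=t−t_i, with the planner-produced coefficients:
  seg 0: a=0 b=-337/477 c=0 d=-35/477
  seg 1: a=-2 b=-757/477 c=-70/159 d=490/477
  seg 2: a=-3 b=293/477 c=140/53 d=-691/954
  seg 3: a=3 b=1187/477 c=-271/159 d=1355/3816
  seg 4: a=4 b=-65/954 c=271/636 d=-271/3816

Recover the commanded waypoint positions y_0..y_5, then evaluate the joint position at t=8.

y_0 = S_0(0) = a_0 = 0
y_1 = S_1(0) = a_1 = -2
y_2 = S_2(0) = a_2 = -3
y_3 = S_3(0) = a_3 = 3
y_4 = S_4(0) = a_4 = 4
y_5 = S_4(2) = 5
t_q=8 is in segment 4 (τ=1); S_4(τ)=5453/1272

y_0=0 y_1=-2 y_2=-3 y_3=3 y_4=4 y_5=5
S(8) = 5453/1272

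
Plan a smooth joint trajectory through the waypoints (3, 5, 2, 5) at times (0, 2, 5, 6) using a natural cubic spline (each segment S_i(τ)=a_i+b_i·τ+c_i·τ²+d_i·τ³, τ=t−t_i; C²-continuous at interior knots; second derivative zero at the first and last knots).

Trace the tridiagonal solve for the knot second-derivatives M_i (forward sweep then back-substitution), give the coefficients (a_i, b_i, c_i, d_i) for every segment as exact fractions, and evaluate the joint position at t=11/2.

  seg 0: a=3 b=127/71 c=0 d=-14/71
  seg 1: a=5 b=-41/71 c=-84/71 d=74/213
  seg 2: a=2 b=121/71 c=138/71 d=-46/71
S(11/2) = 925/284

Δ: Δ0=1, Δ1=-1, Δ2=3
row 1: diag=10, rhs=-12; c'=3/10, d'=-6/5
row 2: denom=8−3·3/10=71/10; d'=(24−3·-6/5)/(71/10)=276/71
back: M2=276/71
back: M1=-6/5−3/10·276/71=-168/71
M: M0=0, M1=-168/71, M2=276/71, M3=0
seg 0: a=3, c=M0/2=0, d=(M1−M0)/(6·2)=-14/71, b=Δ0−h0·(2M0+M1)/6=127/71
seg 1: a=5, c=M1/2=-84/71, d=(M2−M1)/(6·3)=74/213, b=Δ1−h1·(2M1+M2)/6=-41/71
seg 2: a=2, c=M2/2=138/71, d=(M3−M2)/(6·1)=-46/71, b=Δ2−h2·(2M2+M3)/6=121/71
t_q=11/2 → seg 2, τ=1/2; S=2+121/71·τ+138/71·τ²+-46/71·τ³=925/284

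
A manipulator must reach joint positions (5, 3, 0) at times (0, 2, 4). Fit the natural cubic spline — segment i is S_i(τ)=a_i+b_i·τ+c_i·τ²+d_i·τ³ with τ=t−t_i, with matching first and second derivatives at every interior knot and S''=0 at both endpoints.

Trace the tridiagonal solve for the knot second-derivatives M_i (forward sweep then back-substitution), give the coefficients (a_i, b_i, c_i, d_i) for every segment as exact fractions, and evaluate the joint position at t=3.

  seg 0: a=5 b=-7/8 c=0 d=-1/32
  seg 1: a=3 b=-5/4 c=-3/16 d=1/32
S(3) = 51/32

Δ: Δ0=-1, Δ1=-3/2
row 1: diag=8, rhs=-3; c'=1/4, d'=-3/8
back: M1=-3/8
M: M0=0, M1=-3/8, M2=0
seg 0: a=5, c=M0/2=0, d=(M1−M0)/(6·2)=-1/32, b=Δ0−h0·(2M0+M1)/6=-7/8
seg 1: a=3, c=M1/2=-3/16, d=(M2−M1)/(6·2)=1/32, b=Δ1−h1·(2M1+M2)/6=-5/4
t_q=3 → seg 1, τ=1; S=3+-5/4·τ+-3/16·τ²+1/32·τ³=51/32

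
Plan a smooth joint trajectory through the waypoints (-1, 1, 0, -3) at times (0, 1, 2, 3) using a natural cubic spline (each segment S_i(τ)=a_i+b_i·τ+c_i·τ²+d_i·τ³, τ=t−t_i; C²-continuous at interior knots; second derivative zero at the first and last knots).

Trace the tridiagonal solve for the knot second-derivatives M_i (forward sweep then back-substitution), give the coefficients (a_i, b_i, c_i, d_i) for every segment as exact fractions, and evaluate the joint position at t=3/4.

Δ: Δ0=2, Δ1=-1, Δ2=-3
row 1: diag=4, rhs=-18; c'=1/4, d'=-9/2
row 2: denom=4−1·1/4=15/4; d'=(-12−1·-9/2)/(15/4)=-2
back: M2=-2
back: M1=-9/2−1/4·-2=-4
M: M0=0, M1=-4, M2=-2, M3=0
seg 0: a=-1, c=M0/2=0, d=(M1−M0)/(6·1)=-2/3, b=Δ0−h0·(2M0+M1)/6=8/3
seg 1: a=1, c=M1/2=-2, d=(M2−M1)/(6·1)=1/3, b=Δ1−h1·(2M1+M2)/6=2/3
seg 2: a=0, c=M2/2=-1, d=(M3−M2)/(6·1)=1/3, b=Δ2−h2·(2M2+M3)/6=-7/3
t_q=3/4 → seg 0, τ=3/4; S=-1+8/3·τ+0·τ²+-2/3·τ³=23/32

  seg 0: a=-1 b=8/3 c=0 d=-2/3
  seg 1: a=1 b=2/3 c=-2 d=1/3
  seg 2: a=0 b=-7/3 c=-1 d=1/3
S(3/4) = 23/32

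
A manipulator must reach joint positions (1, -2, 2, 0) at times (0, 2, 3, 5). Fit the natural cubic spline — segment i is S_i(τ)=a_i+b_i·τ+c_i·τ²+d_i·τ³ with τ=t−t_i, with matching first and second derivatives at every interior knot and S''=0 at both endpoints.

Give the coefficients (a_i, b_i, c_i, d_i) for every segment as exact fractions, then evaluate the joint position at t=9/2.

  seg 0: a=1 b=-257/70 c=0 d=19/35
  seg 1: a=-2 b=199/70 c=114/35 d=-21/10
  seg 2: a=2 b=107/35 c=-213/70 d=71/140
S(9/2) = 325/224

Δ: Δ0=-3/2, Δ1=4, Δ2=-1
row 1: diag=6, rhs=33; c'=1/6, d'=11/2
row 2: denom=6−1·1/6=35/6; d'=(-30−1·11/2)/(35/6)=-213/35
back: M2=-213/35
back: M1=11/2−1/6·-213/35=228/35
M: M0=0, M1=228/35, M2=-213/35, M3=0
seg 0: a=1, c=M0/2=0, d=(M1−M0)/(6·2)=19/35, b=Δ0−h0·(2M0+M1)/6=-257/70
seg 1: a=-2, c=M1/2=114/35, d=(M2−M1)/(6·1)=-21/10, b=Δ1−h1·(2M1+M2)/6=199/70
seg 2: a=2, c=M2/2=-213/70, d=(M3−M2)/(6·2)=71/140, b=Δ2−h2·(2M2+M3)/6=107/35
t_q=9/2 → seg 2, τ=3/2; S=2+107/35·τ+-213/70·τ²+71/140·τ³=325/224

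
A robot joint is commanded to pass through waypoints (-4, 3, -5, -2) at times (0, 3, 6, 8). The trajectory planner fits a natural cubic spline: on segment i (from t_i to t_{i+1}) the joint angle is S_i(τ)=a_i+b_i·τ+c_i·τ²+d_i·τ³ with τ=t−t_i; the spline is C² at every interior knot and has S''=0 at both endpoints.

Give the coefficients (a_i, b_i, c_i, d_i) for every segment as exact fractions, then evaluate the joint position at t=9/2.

  seg 0: a=-4 b=893/222 c=0 d=-125/666
  seg 1: a=3 b=-116/111 c=-125/74 d=85/222
  seg 2: a=-5 b=-187/222 c=65/37 d=-65/222
S(9/2) = -637/592

Δ: Δ0=7/3, Δ1=-8/3, Δ2=3/2
row 1: diag=12, rhs=-30; c'=1/4, d'=-5/2
row 2: denom=10−3·1/4=37/4; d'=(25−3·-5/2)/(37/4)=130/37
back: M2=130/37
back: M1=-5/2−1/4·130/37=-125/37
M: M0=0, M1=-125/37, M2=130/37, M3=0
seg 0: a=-4, c=M0/2=0, d=(M1−M0)/(6·3)=-125/666, b=Δ0−h0·(2M0+M1)/6=893/222
seg 1: a=3, c=M1/2=-125/74, d=(M2−M1)/(6·3)=85/222, b=Δ1−h1·(2M1+M2)/6=-116/111
seg 2: a=-5, c=M2/2=65/37, d=(M3−M2)/(6·2)=-65/222, b=Δ2−h2·(2M2+M3)/6=-187/222
t_q=9/2 → seg 1, τ=3/2; S=3+-116/111·τ+-125/74·τ²+85/222·τ³=-637/592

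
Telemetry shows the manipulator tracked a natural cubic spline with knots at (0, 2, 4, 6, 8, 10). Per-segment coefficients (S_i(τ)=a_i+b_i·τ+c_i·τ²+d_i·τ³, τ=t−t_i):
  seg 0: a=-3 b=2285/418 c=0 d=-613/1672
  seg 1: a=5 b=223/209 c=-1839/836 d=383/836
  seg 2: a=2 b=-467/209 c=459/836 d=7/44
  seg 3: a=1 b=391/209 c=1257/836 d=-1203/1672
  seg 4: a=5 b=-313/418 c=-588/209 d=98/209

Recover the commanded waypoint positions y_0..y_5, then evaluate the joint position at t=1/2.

y_0 = S_0(0) = a_0 = -3
y_1 = S_1(0) = a_1 = 5
y_2 = S_2(0) = a_2 = 2
y_3 = S_3(0) = a_3 = 1
y_4 = S_4(0) = a_4 = 5
y_5 = S_4(2) = -4
t_q=1/2 is in segment 0 (τ=1/2); S_0(τ)=-4181/13376

y_0=-3 y_1=5 y_2=2 y_3=1 y_4=5 y_5=-4
S(1/2) = -4181/13376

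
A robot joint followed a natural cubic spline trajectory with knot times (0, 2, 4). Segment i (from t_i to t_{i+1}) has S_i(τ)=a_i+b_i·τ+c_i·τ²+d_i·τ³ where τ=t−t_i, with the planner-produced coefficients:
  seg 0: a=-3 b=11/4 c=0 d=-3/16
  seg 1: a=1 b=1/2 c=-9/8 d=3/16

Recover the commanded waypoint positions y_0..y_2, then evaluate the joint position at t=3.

y_0=-3 y_1=1 y_2=-1
S(3) = 9/16

y_0 = S_0(0) = a_0 = -3
y_1 = S_1(0) = a_1 = 1
y_2 = S_1(2) = -1
t_q=3 is in segment 1 (τ=1); S_1(τ)=9/16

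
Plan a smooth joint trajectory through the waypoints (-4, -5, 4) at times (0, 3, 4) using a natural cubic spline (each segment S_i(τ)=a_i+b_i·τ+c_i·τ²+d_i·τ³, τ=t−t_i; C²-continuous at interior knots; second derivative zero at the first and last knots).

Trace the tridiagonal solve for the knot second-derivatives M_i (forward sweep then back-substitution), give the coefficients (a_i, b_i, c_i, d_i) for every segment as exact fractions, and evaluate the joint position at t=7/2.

  seg 0: a=-4 b=-23/6 c=0 d=7/18
  seg 1: a=-5 b=20/3 c=7/2 d=-7/6
S(7/2) = -15/16

Δ: Δ0=-1/3, Δ1=9
row 1: diag=8, rhs=56; c'=1/8, d'=7
back: M1=7
M: M0=0, M1=7, M2=0
seg 0: a=-4, c=M0/2=0, d=(M1−M0)/(6·3)=7/18, b=Δ0−h0·(2M0+M1)/6=-23/6
seg 1: a=-5, c=M1/2=7/2, d=(M2−M1)/(6·1)=-7/6, b=Δ1−h1·(2M1+M2)/6=20/3
t_q=7/2 → seg 1, τ=1/2; S=-5+20/3·τ+7/2·τ²+-7/6·τ³=-15/16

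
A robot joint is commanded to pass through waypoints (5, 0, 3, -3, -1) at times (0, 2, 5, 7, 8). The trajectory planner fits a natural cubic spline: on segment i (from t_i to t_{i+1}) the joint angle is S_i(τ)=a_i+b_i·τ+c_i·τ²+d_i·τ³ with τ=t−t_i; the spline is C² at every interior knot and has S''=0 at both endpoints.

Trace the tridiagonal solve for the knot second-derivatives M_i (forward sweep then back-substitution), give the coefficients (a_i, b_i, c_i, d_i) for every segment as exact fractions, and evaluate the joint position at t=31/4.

  seg 0: a=5 b=-1861/506 c=0 d=149/506
  seg 1: a=0 b=-73/506 c=447/253 d=-701/1518
  seg 2: a=3 b=-509/253 c=-1209/506 d=959/1012
  seg 3: a=-3 b=-50/253 c=834/253 d=-278/253
S(31/4) = -14229/8096

Δ: Δ0=-5/2, Δ1=1, Δ2=-3, Δ3=2
row 1: diag=10, rhs=21; c'=3/10, d'=21/10
row 2: denom=10−3·3/10=91/10; d'=(-24−3·21/10)/(91/10)=-303/91
row 3: denom=6−2·20/91=506/91; d'=(30−2·-303/91)/(506/91)=1668/253
back: M3=1668/253
back: M2=-303/91−20/91·1668/253=-1209/253
back: M1=21/10−3/10·-1209/253=894/253
M: M0=0, M1=894/253, M2=-1209/253, M3=1668/253, M4=0
seg 0: a=5, c=M0/2=0, d=(M1−M0)/(6·2)=149/506, b=Δ0−h0·(2M0+M1)/6=-1861/506
seg 1: a=0, c=M1/2=447/253, d=(M2−M1)/(6·3)=-701/1518, b=Δ1−h1·(2M1+M2)/6=-73/506
seg 2: a=3, c=M2/2=-1209/506, d=(M3−M2)/(6·2)=959/1012, b=Δ2−h2·(2M2+M3)/6=-509/253
seg 3: a=-3, c=M3/2=834/253, d=(M4−M3)/(6·1)=-278/253, b=Δ3−h3·(2M3+M4)/6=-50/253
t_q=31/4 → seg 3, τ=3/4; S=-3+-50/253·τ+834/253·τ²+-278/253·τ³=-14229/8096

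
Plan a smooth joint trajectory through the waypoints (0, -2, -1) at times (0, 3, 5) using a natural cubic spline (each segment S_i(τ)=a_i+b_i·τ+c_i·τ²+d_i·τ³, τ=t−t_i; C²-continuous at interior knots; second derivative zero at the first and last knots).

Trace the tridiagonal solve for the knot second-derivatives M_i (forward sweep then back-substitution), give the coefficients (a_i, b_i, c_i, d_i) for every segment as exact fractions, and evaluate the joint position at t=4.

Δ: Δ0=-2/3, Δ1=1/2
row 1: diag=10, rhs=7; c'=1/5, d'=7/10
back: M1=7/10
M: M0=0, M1=7/10, M2=0
seg 0: a=0, c=M0/2=0, d=(M1−M0)/(6·3)=7/180, b=Δ0−h0·(2M0+M1)/6=-61/60
seg 1: a=-2, c=M1/2=7/20, d=(M2−M1)/(6·2)=-7/120, b=Δ1−h1·(2M1+M2)/6=1/30
t_q=4 → seg 1, τ=1; S=-2+1/30·τ+7/20·τ²+-7/120·τ³=-67/40

  seg 0: a=0 b=-61/60 c=0 d=7/180
  seg 1: a=-2 b=1/30 c=7/20 d=-7/120
S(4) = -67/40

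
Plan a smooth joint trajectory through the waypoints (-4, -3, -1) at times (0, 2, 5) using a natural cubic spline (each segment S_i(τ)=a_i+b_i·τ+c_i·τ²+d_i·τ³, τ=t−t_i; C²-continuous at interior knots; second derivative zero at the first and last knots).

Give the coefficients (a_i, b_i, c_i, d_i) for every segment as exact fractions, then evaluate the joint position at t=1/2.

  seg 0: a=-4 b=7/15 c=0 d=1/120
  seg 1: a=-3 b=17/30 c=1/20 d=-1/180
S(1/2) = -241/64

Δ: Δ0=1/2, Δ1=2/3
row 1: diag=10, rhs=1; c'=3/10, d'=1/10
back: M1=1/10
M: M0=0, M1=1/10, M2=0
seg 0: a=-4, c=M0/2=0, d=(M1−M0)/(6·2)=1/120, b=Δ0−h0·(2M0+M1)/6=7/15
seg 1: a=-3, c=M1/2=1/20, d=(M2−M1)/(6·3)=-1/180, b=Δ1−h1·(2M1+M2)/6=17/30
t_q=1/2 → seg 0, τ=1/2; S=-4+7/15·τ+0·τ²+1/120·τ³=-241/64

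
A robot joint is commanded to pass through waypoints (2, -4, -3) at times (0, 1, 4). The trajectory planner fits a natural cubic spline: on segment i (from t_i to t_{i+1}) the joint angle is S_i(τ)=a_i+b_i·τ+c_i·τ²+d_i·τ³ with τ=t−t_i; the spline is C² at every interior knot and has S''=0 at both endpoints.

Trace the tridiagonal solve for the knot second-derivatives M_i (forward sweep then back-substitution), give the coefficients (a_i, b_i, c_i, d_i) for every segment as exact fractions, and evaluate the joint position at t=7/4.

Δ: Δ0=-6, Δ1=1/3
row 1: diag=8, rhs=38; c'=3/8, d'=19/4
back: M1=19/4
M: M0=0, M1=19/4, M2=0
seg 0: a=2, c=M0/2=0, d=(M1−M0)/(6·1)=19/24, b=Δ0−h0·(2M0+M1)/6=-163/24
seg 1: a=-4, c=M1/2=19/8, d=(M2−M1)/(6·3)=-19/72, b=Δ1−h1·(2M1+M2)/6=-53/12
t_q=7/4 → seg 1, τ=3/4; S=-4+-53/12·τ+19/8·τ²+-19/72·τ³=-3117/512

  seg 0: a=2 b=-163/24 c=0 d=19/24
  seg 1: a=-4 b=-53/12 c=19/8 d=-19/72
S(7/4) = -3117/512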